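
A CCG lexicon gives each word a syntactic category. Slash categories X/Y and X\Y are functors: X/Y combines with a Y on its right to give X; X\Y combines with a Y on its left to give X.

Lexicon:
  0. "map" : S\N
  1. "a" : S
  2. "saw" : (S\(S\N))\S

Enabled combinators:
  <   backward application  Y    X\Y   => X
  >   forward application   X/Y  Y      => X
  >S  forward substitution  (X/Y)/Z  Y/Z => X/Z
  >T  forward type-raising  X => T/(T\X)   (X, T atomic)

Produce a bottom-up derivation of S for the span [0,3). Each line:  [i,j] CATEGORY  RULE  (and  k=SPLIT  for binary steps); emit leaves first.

[0,3] S   <
  [0,1] "map" : S\N
  [1,3] S\(S\N)   <
    [1,2] "a" : S
    [2,3] "saw" : (S\(S\N))\S

[0,1] S\N  lex  "map"
[1,2] S  lex  "a"
[2,3] (S\(S\N))\S  lex  "saw"
[1,3] S\(S\N)  <  k=2
[0,3] S  <  k=1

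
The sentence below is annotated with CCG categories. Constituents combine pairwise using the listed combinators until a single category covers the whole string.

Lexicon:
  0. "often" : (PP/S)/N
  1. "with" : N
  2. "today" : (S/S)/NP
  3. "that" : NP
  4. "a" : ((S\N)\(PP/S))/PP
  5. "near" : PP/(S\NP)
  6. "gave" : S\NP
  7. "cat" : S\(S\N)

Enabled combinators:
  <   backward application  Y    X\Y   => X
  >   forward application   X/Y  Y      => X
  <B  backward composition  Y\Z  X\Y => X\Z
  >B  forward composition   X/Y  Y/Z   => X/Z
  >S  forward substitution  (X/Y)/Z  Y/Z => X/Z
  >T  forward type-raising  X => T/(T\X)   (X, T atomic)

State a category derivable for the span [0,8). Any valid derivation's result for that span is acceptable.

[0,8] S   <
  [0,7] S\N   <
    [0,4] PP/S   >B
      [0,2] PP/S   >
        [0,1] "often" : (PP/S)/N
        [1,2] "with" : N
      [2,4] S/S   >
        [2,3] "today" : (S/S)/NP
        [3,4] "that" : NP
    [4,7] (S\N)\(PP/S)   >
      [4,5] "a" : ((S\N)\(PP/S))/PP
      [5,7] PP   >
        [5,6] "near" : PP/(S\NP)
        [6,7] "gave" : S\NP
  [7,8] "cat" : S\(S\N)

S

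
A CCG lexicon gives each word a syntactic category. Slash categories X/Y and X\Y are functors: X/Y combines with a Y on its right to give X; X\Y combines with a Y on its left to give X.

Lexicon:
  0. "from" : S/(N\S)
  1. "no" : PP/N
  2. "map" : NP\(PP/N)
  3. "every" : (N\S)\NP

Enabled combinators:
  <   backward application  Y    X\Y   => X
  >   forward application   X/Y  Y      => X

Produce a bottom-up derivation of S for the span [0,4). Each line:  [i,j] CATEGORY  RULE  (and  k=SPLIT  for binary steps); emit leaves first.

[0,1] S/(N\S)  lex  "from"
[1,2] PP/N  lex  "no"
[2,3] NP\(PP/N)  lex  "map"
[1,3] NP  <  k=2
[3,4] (N\S)\NP  lex  "every"
[1,4] N\S  <  k=3
[0,4] S  >  k=1

[0,4] S   >
  [0,1] "from" : S/(N\S)
  [1,4] N\S   <
    [1,3] NP   <
      [1,2] "no" : PP/N
      [2,3] "map" : NP\(PP/N)
    [3,4] "every" : (N\S)\NP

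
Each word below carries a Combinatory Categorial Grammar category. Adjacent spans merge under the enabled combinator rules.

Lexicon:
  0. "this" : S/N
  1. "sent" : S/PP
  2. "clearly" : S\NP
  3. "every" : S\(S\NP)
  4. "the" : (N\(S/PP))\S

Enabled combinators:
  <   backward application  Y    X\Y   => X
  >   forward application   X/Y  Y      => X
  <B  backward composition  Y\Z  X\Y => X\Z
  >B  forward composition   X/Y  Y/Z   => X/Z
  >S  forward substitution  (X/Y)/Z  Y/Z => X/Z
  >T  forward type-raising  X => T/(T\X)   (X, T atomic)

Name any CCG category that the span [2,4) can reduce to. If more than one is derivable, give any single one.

S

[0,5] S   >
  [0,1] "this" : S/N
  [1,5] N   <
    [1,2] "sent" : S/PP
    [2,5] N\(S/PP)   <
      [2,4] S   <
        [2,3] "clearly" : S\NP
        [3,4] "every" : S\(S\NP)
      [4,5] "the" : (N\(S/PP))\S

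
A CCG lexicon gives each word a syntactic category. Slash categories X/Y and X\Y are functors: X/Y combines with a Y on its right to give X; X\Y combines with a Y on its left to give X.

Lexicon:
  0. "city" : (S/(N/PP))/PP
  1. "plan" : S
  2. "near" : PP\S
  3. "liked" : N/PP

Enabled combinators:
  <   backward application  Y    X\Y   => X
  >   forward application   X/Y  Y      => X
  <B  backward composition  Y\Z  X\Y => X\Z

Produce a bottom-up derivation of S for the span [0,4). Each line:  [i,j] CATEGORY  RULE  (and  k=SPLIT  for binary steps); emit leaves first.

[0,1] (S/(N/PP))/PP  lex  "city"
[1,2] S  lex  "plan"
[2,3] PP\S  lex  "near"
[1,3] PP  <  k=2
[0,3] S/(N/PP)  >  k=1
[3,4] N/PP  lex  "liked"
[0,4] S  >  k=3

[0,4] S   >
  [0,3] S/(N/PP)   >
    [0,1] "city" : (S/(N/PP))/PP
    [1,3] PP   <
      [1,2] "plan" : S
      [2,3] "near" : PP\S
  [3,4] "liked" : N/PP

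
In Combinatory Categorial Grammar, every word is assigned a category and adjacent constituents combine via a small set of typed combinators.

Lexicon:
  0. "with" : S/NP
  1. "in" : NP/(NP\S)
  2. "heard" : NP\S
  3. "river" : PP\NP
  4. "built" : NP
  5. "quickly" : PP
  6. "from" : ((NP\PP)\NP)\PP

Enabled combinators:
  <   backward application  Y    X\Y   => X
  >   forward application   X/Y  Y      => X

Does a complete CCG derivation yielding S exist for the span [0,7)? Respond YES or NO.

YES

[0,7] S   >
  [0,1] "with" : S/NP
  [1,7] NP   <
    [1,4] PP   <
      [1,3] NP   >
        [1,2] "in" : NP/(NP\S)
        [2,3] "heard" : NP\S
      [3,4] "river" : PP\NP
    [4,7] NP\PP   <
      [4,5] "built" : NP
      [5,7] (NP\PP)\NP   <
        [5,6] "quickly" : PP
        [6,7] "from" : ((NP\PP)\NP)\PP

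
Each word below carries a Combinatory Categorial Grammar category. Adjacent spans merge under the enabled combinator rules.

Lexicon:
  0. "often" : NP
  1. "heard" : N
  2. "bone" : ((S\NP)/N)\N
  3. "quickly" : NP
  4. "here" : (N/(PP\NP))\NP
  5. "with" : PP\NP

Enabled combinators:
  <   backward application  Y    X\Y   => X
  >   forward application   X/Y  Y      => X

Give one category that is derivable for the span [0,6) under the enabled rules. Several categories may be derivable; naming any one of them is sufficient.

[0,6] S   <
  [0,1] "often" : NP
  [1,6] S\NP   >
    [1,3] (S\NP)/N   <
      [1,2] "heard" : N
      [2,3] "bone" : ((S\NP)/N)\N
    [3,6] N   >
      [3,5] N/(PP\NP)   <
        [3,4] "quickly" : NP
        [4,5] "here" : (N/(PP\NP))\NP
      [5,6] "with" : PP\NP

S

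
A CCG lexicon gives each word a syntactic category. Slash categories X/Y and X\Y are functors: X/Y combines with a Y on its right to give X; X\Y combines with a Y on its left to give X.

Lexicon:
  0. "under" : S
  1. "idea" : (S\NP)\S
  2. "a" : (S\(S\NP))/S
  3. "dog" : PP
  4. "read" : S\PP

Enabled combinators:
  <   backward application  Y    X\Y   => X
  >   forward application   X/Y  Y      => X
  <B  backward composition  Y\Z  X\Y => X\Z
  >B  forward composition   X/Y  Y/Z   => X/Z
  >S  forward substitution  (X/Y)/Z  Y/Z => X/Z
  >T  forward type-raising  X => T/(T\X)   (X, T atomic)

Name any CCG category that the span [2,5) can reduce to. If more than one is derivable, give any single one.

S\(S\NP)

[0,5] S   <
  [0,2] S\NP   <
    [0,1] "under" : S
    [1,2] "idea" : (S\NP)\S
  [2,5] S\(S\NP)   >
    [2,3] "a" : (S\(S\NP))/S
    [3,5] S   >
      [3,4] S/(S\PP)   >T
        [3,4] "dog" : PP
      [4,5] "read" : S\PP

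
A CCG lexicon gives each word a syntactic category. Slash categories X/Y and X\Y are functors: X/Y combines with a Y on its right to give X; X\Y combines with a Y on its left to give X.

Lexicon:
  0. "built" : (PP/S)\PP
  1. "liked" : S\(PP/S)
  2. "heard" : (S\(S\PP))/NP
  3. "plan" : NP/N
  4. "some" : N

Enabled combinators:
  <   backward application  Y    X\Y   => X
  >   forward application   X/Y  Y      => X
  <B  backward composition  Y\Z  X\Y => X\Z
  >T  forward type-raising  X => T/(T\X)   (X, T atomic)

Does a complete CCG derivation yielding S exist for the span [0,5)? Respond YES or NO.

[0,5] S   <
  [0,2] S\PP   <B
    [0,1] "built" : (PP/S)\PP
    [1,2] "liked" : S\(PP/S)
  [2,5] S\(S\PP)   >
    [2,3] "heard" : (S\(S\PP))/NP
    [3,5] NP   >
      [3,4] "plan" : NP/N
      [4,5] "some" : N

YES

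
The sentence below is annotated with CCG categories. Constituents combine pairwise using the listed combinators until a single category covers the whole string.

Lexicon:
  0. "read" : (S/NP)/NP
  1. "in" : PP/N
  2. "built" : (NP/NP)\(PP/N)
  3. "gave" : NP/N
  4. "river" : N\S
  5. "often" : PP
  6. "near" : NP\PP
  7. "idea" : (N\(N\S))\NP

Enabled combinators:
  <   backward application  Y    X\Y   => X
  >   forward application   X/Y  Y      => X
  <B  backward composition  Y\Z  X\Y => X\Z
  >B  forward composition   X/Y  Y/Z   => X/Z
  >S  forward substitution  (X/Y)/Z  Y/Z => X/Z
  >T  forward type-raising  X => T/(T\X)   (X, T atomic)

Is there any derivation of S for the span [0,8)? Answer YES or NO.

YES

[0,8] S   >
  [0,4] S/N   >B
    [0,3] S/NP   >S
      [0,1] "read" : (S/NP)/NP
      [1,3] NP/NP   <
        [1,2] "in" : PP/N
        [2,3] "built" : (NP/NP)\(PP/N)
    [3,4] "gave" : NP/N
  [4,8] N   <
    [4,5] "river" : N\S
    [5,8] N\(N\S)   <
      [5,7] NP   <
        [5,6] "often" : PP
        [6,7] "near" : NP\PP
      [7,8] "idea" : (N\(N\S))\NP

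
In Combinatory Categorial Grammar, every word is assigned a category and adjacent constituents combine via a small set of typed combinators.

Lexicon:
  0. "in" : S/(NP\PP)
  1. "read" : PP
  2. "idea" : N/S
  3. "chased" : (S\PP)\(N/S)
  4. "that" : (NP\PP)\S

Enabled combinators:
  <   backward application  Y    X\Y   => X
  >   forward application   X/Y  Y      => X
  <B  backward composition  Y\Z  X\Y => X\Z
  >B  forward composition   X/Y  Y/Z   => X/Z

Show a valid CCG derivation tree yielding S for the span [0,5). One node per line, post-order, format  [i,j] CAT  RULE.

[0,5] S   >
  [0,1] "in" : S/(NP\PP)
  [1,5] NP\PP   <
    [1,4] S   <
      [1,2] "read" : PP
      [2,4] S\PP   <
        [2,3] "idea" : N/S
        [3,4] "chased" : (S\PP)\(N/S)
    [4,5] "that" : (NP\PP)\S

[0,1] S/(NP\PP)  lex  "in"
[1,2] PP  lex  "read"
[2,3] N/S  lex  "idea"
[3,4] (S\PP)\(N/S)  lex  "chased"
[2,4] S\PP  <  k=3
[1,4] S  <  k=2
[4,5] (NP\PP)\S  lex  "that"
[1,5] NP\PP  <  k=4
[0,5] S  >  k=1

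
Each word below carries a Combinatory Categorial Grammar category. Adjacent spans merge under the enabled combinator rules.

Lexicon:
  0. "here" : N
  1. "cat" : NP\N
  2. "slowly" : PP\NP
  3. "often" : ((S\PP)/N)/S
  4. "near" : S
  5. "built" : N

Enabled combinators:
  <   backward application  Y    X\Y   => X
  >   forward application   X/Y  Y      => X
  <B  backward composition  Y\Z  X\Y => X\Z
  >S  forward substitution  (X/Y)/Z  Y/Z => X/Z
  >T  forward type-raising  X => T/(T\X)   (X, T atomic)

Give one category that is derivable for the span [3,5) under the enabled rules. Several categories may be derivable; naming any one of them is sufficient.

(S\PP)/N

[0,6] S   <
  [0,3] PP   <
    [0,2] NP   <
      [0,1] "here" : N
      [1,2] "cat" : NP\N
    [2,3] "slowly" : PP\NP
  [3,6] S\PP   >
    [3,5] (S\PP)/N   >
      [3,4] "often" : ((S\PP)/N)/S
      [4,5] "near" : S
    [5,6] "built" : N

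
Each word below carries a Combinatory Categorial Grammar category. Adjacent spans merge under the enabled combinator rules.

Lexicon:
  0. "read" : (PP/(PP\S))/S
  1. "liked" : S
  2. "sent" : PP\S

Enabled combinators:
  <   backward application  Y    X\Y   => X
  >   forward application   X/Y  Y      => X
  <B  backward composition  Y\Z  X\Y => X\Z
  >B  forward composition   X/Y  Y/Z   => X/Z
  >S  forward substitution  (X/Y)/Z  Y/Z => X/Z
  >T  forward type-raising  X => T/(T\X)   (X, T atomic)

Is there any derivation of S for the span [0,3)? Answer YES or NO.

(PP/(PP\S))/S S PP\S
CKY chart[0,3] = {(PP/(PP\S))/(S\PP), N/(N\PP), NP/(NP\PP), PP, PP/(PP\PP), S/(S\PP)}; S ∉ chart

NO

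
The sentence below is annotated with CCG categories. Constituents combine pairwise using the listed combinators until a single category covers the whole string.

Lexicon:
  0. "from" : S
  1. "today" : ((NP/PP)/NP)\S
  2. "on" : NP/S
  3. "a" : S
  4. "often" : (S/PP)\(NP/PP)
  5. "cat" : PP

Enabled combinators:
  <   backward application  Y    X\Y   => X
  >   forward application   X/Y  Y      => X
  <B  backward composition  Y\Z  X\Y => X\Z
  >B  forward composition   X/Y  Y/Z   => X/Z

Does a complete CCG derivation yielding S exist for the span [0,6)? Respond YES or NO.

[0,6] S   >
  [0,5] S/PP   <
    [0,4] NP/PP   >
      [0,2] (NP/PP)/NP   <
        [0,1] "from" : S
        [1,2] "today" : ((NP/PP)/NP)\S
      [2,4] NP   >
        [2,3] "on" : NP/S
        [3,4] "a" : S
    [4,5] "often" : (S/PP)\(NP/PP)
  [5,6] "cat" : PP

YES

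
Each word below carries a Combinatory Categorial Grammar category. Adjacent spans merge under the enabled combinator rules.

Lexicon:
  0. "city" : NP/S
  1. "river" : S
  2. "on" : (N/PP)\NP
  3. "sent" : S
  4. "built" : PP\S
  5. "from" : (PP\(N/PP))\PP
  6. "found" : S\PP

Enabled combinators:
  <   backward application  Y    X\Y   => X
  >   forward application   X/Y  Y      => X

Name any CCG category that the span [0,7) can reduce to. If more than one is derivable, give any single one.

S

[0,7] S   <
  [0,6] PP   <
    [0,3] N/PP   <
      [0,2] NP   >
        [0,1] "city" : NP/S
        [1,2] "river" : S
      [2,3] "on" : (N/PP)\NP
    [3,6] PP\(N/PP)   <
      [3,5] PP   <
        [3,4] "sent" : S
        [4,5] "built" : PP\S
      [5,6] "from" : (PP\(N/PP))\PP
  [6,7] "found" : S\PP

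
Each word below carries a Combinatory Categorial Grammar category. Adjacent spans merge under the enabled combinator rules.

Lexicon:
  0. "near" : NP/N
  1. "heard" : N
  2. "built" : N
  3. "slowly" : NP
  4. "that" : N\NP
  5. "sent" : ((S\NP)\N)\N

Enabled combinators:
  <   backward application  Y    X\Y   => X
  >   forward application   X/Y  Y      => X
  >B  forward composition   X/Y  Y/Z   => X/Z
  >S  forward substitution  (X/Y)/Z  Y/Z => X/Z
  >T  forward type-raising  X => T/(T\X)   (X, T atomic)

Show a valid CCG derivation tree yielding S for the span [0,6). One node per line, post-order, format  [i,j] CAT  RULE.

[0,6] S   <
  [0,2] NP   >
    [0,1] "near" : NP/N
    [1,2] "heard" : N
  [2,6] S\NP   <
    [2,3] "built" : N
    [3,6] (S\NP)\N   <
      [3,5] N   >
        [3,4] N/(N\NP)   >T
          [3,4] "slowly" : NP
        [4,5] "that" : N\NP
      [5,6] "sent" : ((S\NP)\N)\N

[0,1] NP/N  lex  "near"
[1,2] N  lex  "heard"
[0,2] NP  >  k=1
[2,3] N  lex  "built"
[3,4] NP  lex  "slowly"
[3,4] N/(N\NP)  >T
[4,5] N\NP  lex  "that"
[3,5] N  >  k=4
[5,6] ((S\NP)\N)\N  lex  "sent"
[3,6] (S\NP)\N  <  k=5
[2,6] S\NP  <  k=3
[0,6] S  <  k=2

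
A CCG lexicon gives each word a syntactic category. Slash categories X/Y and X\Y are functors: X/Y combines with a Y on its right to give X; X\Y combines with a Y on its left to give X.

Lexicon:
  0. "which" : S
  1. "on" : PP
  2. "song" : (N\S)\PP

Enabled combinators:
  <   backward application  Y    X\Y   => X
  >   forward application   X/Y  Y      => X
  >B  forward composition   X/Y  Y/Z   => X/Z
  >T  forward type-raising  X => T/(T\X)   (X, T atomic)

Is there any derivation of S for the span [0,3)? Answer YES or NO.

S PP (N\S)\PP
CKY chart[0,3] = {N, N/(N\N), NP/(NP\N), PP/(PP\N), S/(S\N)}; S ∉ chart

NO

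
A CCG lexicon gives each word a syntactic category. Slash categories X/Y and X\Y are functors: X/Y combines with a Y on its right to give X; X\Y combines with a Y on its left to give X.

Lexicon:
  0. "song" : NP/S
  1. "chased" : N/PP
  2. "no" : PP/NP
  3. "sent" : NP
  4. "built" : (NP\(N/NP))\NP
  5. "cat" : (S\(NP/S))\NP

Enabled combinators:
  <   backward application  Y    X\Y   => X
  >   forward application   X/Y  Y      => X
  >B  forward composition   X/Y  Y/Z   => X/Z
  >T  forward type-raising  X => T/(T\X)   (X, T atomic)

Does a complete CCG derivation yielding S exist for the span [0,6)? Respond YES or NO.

[0,6] S   <
  [0,1] "song" : NP/S
  [1,6] S\(NP/S)   <
    [1,5] NP   <
      [1,3] N/NP   >B
        [1,2] "chased" : N/PP
        [2,3] "no" : PP/NP
      [3,5] NP\(N/NP)   <
        [3,4] "sent" : NP
        [4,5] "built" : (NP\(N/NP))\NP
    [5,6] "cat" : (S\(NP/S))\NP

YES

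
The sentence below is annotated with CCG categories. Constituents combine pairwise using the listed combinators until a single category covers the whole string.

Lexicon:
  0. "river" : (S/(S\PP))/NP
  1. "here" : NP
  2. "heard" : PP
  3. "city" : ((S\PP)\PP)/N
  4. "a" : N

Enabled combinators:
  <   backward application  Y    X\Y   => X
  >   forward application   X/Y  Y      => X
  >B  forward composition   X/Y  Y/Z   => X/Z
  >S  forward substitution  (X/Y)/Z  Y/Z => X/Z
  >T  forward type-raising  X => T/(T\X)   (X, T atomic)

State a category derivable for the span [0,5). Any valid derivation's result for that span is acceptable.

S

[0,5] S   >
  [0,2] S/(S\PP)   >
    [0,1] "river" : (S/(S\PP))/NP
    [1,2] "here" : NP
  [2,5] S\PP   <
    [2,3] "heard" : PP
    [3,5] (S\PP)\PP   >
      [3,4] "city" : ((S\PP)\PP)/N
      [4,5] "a" : N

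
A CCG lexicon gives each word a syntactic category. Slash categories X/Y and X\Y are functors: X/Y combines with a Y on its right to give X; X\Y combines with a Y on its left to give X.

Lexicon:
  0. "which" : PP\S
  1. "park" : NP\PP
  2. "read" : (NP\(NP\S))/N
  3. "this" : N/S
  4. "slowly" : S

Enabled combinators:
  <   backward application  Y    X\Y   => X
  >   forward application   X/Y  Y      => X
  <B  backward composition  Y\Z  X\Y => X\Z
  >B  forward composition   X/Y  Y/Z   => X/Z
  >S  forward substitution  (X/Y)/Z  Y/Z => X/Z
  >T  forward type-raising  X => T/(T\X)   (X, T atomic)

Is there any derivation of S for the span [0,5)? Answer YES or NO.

NO

PP\S NP\PP (NP\(NP\S))/N N/S S
CKY chart[0,5] = {N/(N\NP), NP, NP/(NP\NP), PP/(PP\NP), S/(S\NP)}; S ∉ chart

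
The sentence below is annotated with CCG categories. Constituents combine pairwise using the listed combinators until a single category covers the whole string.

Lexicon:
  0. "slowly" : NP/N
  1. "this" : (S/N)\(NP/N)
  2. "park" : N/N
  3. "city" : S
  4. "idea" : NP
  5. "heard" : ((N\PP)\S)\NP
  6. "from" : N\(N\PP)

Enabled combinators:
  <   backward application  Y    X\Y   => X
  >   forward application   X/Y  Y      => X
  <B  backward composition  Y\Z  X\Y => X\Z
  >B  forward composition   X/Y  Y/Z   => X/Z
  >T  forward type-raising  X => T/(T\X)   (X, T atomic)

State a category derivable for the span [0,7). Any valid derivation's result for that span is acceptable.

S

[0,7] S   >
  [0,3] S/N   >B
    [0,2] S/N   <
      [0,1] "slowly" : NP/N
      [1,2] "this" : (S/N)\(NP/N)
    [2,3] "park" : N/N
  [3,7] N   <
    [3,6] N\PP   <
      [3,4] "city" : S
      [4,6] (N\PP)\S   <
        [4,5] "idea" : NP
        [5,6] "heard" : ((N\PP)\S)\NP
    [6,7] "from" : N\(N\PP)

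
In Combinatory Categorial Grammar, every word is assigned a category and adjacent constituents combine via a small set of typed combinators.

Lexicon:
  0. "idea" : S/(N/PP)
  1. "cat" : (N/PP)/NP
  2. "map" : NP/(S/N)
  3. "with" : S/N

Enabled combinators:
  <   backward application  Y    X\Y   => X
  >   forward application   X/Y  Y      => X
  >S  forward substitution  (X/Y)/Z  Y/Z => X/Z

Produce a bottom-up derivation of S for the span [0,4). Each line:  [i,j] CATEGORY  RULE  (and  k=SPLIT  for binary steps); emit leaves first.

[0,1] S/(N/PP)  lex  "idea"
[1,2] (N/PP)/NP  lex  "cat"
[2,3] NP/(S/N)  lex  "map"
[3,4] S/N  lex  "with"
[2,4] NP  >  k=3
[1,4] N/PP  >  k=2
[0,4] S  >  k=1

[0,4] S   >
  [0,1] "idea" : S/(N/PP)
  [1,4] N/PP   >
    [1,2] "cat" : (N/PP)/NP
    [2,4] NP   >
      [2,3] "map" : NP/(S/N)
      [3,4] "with" : S/N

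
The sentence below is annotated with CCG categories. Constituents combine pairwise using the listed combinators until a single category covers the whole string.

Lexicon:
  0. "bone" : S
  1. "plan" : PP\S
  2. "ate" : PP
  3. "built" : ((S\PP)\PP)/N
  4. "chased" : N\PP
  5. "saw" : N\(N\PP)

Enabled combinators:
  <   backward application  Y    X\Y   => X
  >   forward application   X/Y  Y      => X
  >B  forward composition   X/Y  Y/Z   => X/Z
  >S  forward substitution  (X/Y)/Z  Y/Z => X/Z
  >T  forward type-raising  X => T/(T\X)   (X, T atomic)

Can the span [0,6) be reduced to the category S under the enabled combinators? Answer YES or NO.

[0,6] S   <
  [0,2] PP   <
    [0,1] "bone" : S
    [1,2] "plan" : PP\S
  [2,6] S\PP   <
    [2,3] "ate" : PP
    [3,6] (S\PP)\PP   >
      [3,4] "built" : ((S\PP)\PP)/N
      [4,6] N   <
        [4,5] "chased" : N\PP
        [5,6] "saw" : N\(N\PP)

YES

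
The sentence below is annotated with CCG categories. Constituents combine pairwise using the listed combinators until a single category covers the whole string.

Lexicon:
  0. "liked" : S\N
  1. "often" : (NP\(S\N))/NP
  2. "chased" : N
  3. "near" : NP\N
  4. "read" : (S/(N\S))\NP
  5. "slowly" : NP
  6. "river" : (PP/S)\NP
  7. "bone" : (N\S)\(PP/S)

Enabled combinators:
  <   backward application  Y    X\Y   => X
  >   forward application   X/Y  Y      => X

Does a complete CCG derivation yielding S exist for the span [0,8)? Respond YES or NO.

YES

[0,8] S   >
  [0,5] S/(N\S)   <
    [0,4] NP   <
      [0,1] "liked" : S\N
      [1,4] NP\(S\N)   >
        [1,2] "often" : (NP\(S\N))/NP
        [2,4] NP   <
          [2,3] "chased" : N
          [3,4] "near" : NP\N
    [4,5] "read" : (S/(N\S))\NP
  [5,8] N\S   <
    [5,7] PP/S   <
      [5,6] "slowly" : NP
      [6,7] "river" : (PP/S)\NP
    [7,8] "bone" : (N\S)\(PP/S)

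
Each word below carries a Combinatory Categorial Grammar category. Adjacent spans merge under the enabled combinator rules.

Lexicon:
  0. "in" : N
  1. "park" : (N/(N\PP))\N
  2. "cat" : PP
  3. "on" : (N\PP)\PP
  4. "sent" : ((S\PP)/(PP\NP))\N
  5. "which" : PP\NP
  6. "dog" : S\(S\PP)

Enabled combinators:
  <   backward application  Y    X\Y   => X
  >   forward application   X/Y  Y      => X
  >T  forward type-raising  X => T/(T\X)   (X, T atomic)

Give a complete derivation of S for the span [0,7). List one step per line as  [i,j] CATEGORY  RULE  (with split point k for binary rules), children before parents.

[0,7] S   <
  [0,6] S\PP   >
    [0,5] (S\PP)/(PP\NP)   <
      [0,4] N   >
        [0,2] N/(N\PP)   <
          [0,1] "in" : N
          [1,2] "park" : (N/(N\PP))\N
        [2,4] N\PP   <
          [2,3] "cat" : PP
          [3,4] "on" : (N\PP)\PP
      [4,5] "sent" : ((S\PP)/(PP\NP))\N
    [5,6] "which" : PP\NP
  [6,7] "dog" : S\(S\PP)

[0,1] N  lex  "in"
[1,2] (N/(N\PP))\N  lex  "park"
[0,2] N/(N\PP)  <  k=1
[2,3] PP  lex  "cat"
[3,4] (N\PP)\PP  lex  "on"
[2,4] N\PP  <  k=3
[0,4] N  >  k=2
[4,5] ((S\PP)/(PP\NP))\N  lex  "sent"
[0,5] (S\PP)/(PP\NP)  <  k=4
[5,6] PP\NP  lex  "which"
[0,6] S\PP  >  k=5
[6,7] S\(S\PP)  lex  "dog"
[0,7] S  <  k=6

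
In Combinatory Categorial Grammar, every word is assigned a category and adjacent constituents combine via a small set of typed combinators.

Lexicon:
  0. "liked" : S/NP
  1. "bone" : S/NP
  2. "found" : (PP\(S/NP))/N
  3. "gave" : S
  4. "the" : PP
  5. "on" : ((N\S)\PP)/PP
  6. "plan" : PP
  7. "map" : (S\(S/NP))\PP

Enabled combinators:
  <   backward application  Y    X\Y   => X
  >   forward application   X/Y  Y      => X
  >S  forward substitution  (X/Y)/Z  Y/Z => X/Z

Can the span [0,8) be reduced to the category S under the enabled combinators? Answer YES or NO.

YES

[0,8] S   <
  [0,1] "liked" : S/NP
  [1,8] S\(S/NP)   <
    [1,7] PP   <
      [1,2] "bone" : S/NP
      [2,7] PP\(S/NP)   >
        [2,3] "found" : (PP\(S/NP))/N
        [3,7] N   <
          [3,4] "gave" : S
          [4,7] N\S   <
            [4,5] "the" : PP
            [5,7] (N\S)\PP   >
              [5,6] "on" : ((N\S)\PP)/PP
              [6,7] "plan" : PP
    [7,8] "map" : (S\(S/NP))\PP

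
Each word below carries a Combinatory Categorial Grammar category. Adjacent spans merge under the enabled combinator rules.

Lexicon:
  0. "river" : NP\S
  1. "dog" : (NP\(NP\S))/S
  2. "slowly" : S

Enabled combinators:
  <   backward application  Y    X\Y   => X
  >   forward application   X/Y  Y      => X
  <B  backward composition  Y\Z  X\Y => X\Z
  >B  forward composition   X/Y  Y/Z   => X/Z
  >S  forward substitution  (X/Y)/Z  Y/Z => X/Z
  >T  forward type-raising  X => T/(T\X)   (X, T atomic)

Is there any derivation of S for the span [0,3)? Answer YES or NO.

NO

NP\S (NP\(NP\S))/S S
CKY chart[0,3] = {N/(N\NP), NP, NP/(NP\NP), PP/(PP\NP), S/(S\NP)}; S ∉ chart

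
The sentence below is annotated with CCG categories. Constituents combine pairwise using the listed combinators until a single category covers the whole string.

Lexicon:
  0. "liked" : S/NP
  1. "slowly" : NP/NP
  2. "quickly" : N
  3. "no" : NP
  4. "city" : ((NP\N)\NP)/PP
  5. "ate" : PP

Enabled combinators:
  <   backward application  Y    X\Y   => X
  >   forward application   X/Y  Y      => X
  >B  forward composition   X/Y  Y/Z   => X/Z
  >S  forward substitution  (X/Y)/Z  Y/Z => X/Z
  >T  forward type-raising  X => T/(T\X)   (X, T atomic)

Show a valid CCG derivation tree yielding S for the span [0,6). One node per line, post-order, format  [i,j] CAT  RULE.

[0,1] S/NP  lex  "liked"
[1,2] NP/NP  lex  "slowly"
[0,2] S/NP  >B  k=1
[2,3] N  lex  "quickly"
[3,4] NP  lex  "no"
[4,5] ((NP\N)\NP)/PP  lex  "city"
[5,6] PP  lex  "ate"
[4,6] (NP\N)\NP  >  k=5
[3,6] NP\N  <  k=4
[2,6] NP  <  k=3
[0,6] S  >  k=2

[0,6] S   >
  [0,2] S/NP   >B
    [0,1] "liked" : S/NP
    [1,2] "slowly" : NP/NP
  [2,6] NP   <
    [2,3] "quickly" : N
    [3,6] NP\N   <
      [3,4] "no" : NP
      [4,6] (NP\N)\NP   >
        [4,5] "city" : ((NP\N)\NP)/PP
        [5,6] "ate" : PP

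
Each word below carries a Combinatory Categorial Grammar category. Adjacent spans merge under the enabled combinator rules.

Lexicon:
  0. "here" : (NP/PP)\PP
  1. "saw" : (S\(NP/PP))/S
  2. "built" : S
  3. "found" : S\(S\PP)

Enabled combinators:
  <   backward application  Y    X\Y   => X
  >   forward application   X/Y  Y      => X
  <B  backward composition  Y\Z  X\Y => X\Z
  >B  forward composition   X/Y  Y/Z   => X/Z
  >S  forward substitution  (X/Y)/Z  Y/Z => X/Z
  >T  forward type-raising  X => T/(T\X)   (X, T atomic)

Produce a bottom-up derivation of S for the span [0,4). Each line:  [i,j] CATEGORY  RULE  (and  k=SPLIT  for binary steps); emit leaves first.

[0,1] (NP/PP)\PP  lex  "here"
[1,2] (S\(NP/PP))/S  lex  "saw"
[2,3] S  lex  "built"
[1,3] S\(NP/PP)  >  k=2
[0,3] S\PP  <B  k=1
[3,4] S\(S\PP)  lex  "found"
[0,4] S  <  k=3

[0,4] S   <
  [0,3] S\PP   <B
    [0,1] "here" : (NP/PP)\PP
    [1,3] S\(NP/PP)   >
      [1,2] "saw" : (S\(NP/PP))/S
      [2,3] "built" : S
  [3,4] "found" : S\(S\PP)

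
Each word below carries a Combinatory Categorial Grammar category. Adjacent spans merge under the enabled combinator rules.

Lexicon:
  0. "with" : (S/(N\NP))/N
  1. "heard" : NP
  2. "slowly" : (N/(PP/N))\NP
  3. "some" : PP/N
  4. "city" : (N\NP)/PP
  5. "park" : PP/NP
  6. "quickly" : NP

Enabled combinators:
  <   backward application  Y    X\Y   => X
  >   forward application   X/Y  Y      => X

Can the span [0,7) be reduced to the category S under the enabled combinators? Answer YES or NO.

YES

[0,7] S   >
  [0,4] S/(N\NP)   >
    [0,1] "with" : (S/(N\NP))/N
    [1,4] N   >
      [1,3] N/(PP/N)   <
        [1,2] "heard" : NP
        [2,3] "slowly" : (N/(PP/N))\NP
      [3,4] "some" : PP/N
  [4,7] N\NP   >
    [4,5] "city" : (N\NP)/PP
    [5,7] PP   >
      [5,6] "park" : PP/NP
      [6,7] "quickly" : NP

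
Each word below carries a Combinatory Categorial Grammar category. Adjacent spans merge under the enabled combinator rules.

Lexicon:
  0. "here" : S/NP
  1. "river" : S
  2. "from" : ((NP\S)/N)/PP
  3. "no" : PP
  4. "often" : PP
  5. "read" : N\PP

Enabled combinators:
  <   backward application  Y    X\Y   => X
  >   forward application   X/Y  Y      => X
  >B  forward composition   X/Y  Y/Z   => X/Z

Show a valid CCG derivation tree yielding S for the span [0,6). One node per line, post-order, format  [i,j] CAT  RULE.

[0,6] S   >
  [0,1] "here" : S/NP
  [1,6] NP   <
    [1,2] "river" : S
    [2,6] NP\S   >
      [2,4] (NP\S)/N   >
        [2,3] "from" : ((NP\S)/N)/PP
        [3,4] "no" : PP
      [4,6] N   <
        [4,5] "often" : PP
        [5,6] "read" : N\PP

[0,1] S/NP  lex  "here"
[1,2] S  lex  "river"
[2,3] ((NP\S)/N)/PP  lex  "from"
[3,4] PP  lex  "no"
[2,4] (NP\S)/N  >  k=3
[4,5] PP  lex  "often"
[5,6] N\PP  lex  "read"
[4,6] N  <  k=5
[2,6] NP\S  >  k=4
[1,6] NP  <  k=2
[0,6] S  >  k=1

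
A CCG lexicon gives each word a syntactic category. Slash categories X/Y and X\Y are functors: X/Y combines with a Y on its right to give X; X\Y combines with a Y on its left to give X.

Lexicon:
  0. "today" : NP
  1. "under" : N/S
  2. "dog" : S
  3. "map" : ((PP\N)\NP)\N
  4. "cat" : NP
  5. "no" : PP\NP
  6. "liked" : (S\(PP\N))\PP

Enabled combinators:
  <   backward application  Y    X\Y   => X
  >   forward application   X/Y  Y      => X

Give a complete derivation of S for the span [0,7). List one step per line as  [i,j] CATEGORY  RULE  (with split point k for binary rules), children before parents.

[0,7] S   <
  [0,4] PP\N   <
    [0,1] "today" : NP
    [1,4] (PP\N)\NP   <
      [1,3] N   >
        [1,2] "under" : N/S
        [2,3] "dog" : S
      [3,4] "map" : ((PP\N)\NP)\N
  [4,7] S\(PP\N)   <
    [4,6] PP   <
      [4,5] "cat" : NP
      [5,6] "no" : PP\NP
    [6,7] "liked" : (S\(PP\N))\PP

[0,1] NP  lex  "today"
[1,2] N/S  lex  "under"
[2,3] S  lex  "dog"
[1,3] N  >  k=2
[3,4] ((PP\N)\NP)\N  lex  "map"
[1,4] (PP\N)\NP  <  k=3
[0,4] PP\N  <  k=1
[4,5] NP  lex  "cat"
[5,6] PP\NP  lex  "no"
[4,6] PP  <  k=5
[6,7] (S\(PP\N))\PP  lex  "liked"
[4,7] S\(PP\N)  <  k=6
[0,7] S  <  k=4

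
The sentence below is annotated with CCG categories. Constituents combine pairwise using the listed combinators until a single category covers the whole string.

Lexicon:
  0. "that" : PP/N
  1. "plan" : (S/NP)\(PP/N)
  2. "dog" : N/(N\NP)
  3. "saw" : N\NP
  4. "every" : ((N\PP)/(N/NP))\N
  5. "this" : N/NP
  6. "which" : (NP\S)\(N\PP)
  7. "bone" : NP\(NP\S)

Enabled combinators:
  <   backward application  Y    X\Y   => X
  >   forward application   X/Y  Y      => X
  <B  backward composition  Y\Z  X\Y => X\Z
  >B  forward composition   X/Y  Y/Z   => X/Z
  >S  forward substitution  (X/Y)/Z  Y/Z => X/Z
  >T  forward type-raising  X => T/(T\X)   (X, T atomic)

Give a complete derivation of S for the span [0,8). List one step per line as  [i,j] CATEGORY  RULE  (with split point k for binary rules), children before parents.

[0,8] S   >
  [0,2] S/NP   <
    [0,1] "that" : PP/N
    [1,2] "plan" : (S/NP)\(PP/N)
  [2,8] NP   <
    [2,7] NP\S   <
      [2,6] N\PP   >
        [2,5] (N\PP)/(N/NP)   <
          [2,4] N   >
            [2,3] "dog" : N/(N\NP)
            [3,4] "saw" : N\NP
          [4,5] "every" : ((N\PP)/(N/NP))\N
        [5,6] "this" : N/NP
      [6,7] "which" : (NP\S)\(N\PP)
    [7,8] "bone" : NP\(NP\S)

[0,1] PP/N  lex  "that"
[1,2] (S/NP)\(PP/N)  lex  "plan"
[0,2] S/NP  <  k=1
[2,3] N/(N\NP)  lex  "dog"
[3,4] N\NP  lex  "saw"
[2,4] N  >  k=3
[4,5] ((N\PP)/(N/NP))\N  lex  "every"
[2,5] (N\PP)/(N/NP)  <  k=4
[5,6] N/NP  lex  "this"
[2,6] N\PP  >  k=5
[6,7] (NP\S)\(N\PP)  lex  "which"
[2,7] NP\S  <  k=6
[7,8] NP\(NP\S)  lex  "bone"
[2,8] NP  <  k=7
[0,8] S  >  k=2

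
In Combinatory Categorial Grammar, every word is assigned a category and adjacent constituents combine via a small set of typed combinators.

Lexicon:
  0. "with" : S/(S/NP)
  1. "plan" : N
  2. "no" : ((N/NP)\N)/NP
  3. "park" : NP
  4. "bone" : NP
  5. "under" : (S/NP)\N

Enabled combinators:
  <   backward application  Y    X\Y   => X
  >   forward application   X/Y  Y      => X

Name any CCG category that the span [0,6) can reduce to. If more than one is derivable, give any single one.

[0,6] S   >
  [0,1] "with" : S/(S/NP)
  [1,6] S/NP   <
    [1,5] N   >
      [1,4] N/NP   <
        [1,2] "plan" : N
        [2,4] (N/NP)\N   >
          [2,3] "no" : ((N/NP)\N)/NP
          [3,4] "park" : NP
      [4,5] "bone" : NP
    [5,6] "under" : (S/NP)\N

S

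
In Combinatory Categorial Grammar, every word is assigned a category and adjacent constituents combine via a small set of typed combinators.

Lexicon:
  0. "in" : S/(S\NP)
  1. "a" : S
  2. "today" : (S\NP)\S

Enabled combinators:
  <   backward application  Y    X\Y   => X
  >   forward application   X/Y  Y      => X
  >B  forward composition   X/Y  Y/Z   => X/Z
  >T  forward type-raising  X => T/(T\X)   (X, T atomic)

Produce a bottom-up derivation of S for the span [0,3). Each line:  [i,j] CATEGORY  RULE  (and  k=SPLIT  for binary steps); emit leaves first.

[0,1] S/(S\NP)  lex  "in"
[1,2] S  lex  "a"
[2,3] (S\NP)\S  lex  "today"
[1,3] S\NP  <  k=2
[0,3] S  >  k=1

[0,3] S   >
  [0,1] "in" : S/(S\NP)
  [1,3] S\NP   <
    [1,2] "a" : S
    [2,3] "today" : (S\NP)\S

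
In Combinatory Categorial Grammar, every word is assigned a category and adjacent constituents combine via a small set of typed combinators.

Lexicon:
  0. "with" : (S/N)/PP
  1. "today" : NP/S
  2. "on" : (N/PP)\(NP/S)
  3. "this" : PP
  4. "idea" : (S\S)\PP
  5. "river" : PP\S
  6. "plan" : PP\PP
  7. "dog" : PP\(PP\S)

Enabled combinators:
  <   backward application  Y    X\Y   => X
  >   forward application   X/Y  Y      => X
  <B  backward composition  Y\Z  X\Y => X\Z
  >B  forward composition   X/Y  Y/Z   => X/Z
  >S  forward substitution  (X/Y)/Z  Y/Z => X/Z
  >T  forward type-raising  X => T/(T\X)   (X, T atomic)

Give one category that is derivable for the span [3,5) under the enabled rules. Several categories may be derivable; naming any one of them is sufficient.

S\S

[0,8] S   >
  [0,3] S/PP   >S
    [0,1] "with" : (S/N)/PP
    [1,3] N/PP   <
      [1,2] "today" : NP/S
      [2,3] "on" : (N/PP)\(NP/S)
  [3,8] PP   <
    [3,7] PP\S   <B
      [3,6] PP\S   <B
        [3,5] S\S   <
          [3,4] "this" : PP
          [4,5] "idea" : (S\S)\PP
        [5,6] "river" : PP\S
      [6,7] "plan" : PP\PP
    [7,8] "dog" : PP\(PP\S)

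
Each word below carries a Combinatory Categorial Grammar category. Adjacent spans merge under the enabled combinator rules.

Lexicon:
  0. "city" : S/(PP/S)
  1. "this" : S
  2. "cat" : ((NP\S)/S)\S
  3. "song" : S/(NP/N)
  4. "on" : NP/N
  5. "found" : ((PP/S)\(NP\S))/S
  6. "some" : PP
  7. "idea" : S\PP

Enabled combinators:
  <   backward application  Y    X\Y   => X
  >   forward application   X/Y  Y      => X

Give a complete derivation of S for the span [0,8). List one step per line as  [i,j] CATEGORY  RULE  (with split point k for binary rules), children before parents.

[0,8] S   >
  [0,1] "city" : S/(PP/S)
  [1,8] PP/S   <
    [1,5] NP\S   >
      [1,3] (NP\S)/S   <
        [1,2] "this" : S
        [2,3] "cat" : ((NP\S)/S)\S
      [3,5] S   >
        [3,4] "song" : S/(NP/N)
        [4,5] "on" : NP/N
    [5,8] (PP/S)\(NP\S)   >
      [5,6] "found" : ((PP/S)\(NP\S))/S
      [6,8] S   <
        [6,7] "some" : PP
        [7,8] "idea" : S\PP

[0,1] S/(PP/S)  lex  "city"
[1,2] S  lex  "this"
[2,3] ((NP\S)/S)\S  lex  "cat"
[1,3] (NP\S)/S  <  k=2
[3,4] S/(NP/N)  lex  "song"
[4,5] NP/N  lex  "on"
[3,5] S  >  k=4
[1,5] NP\S  >  k=3
[5,6] ((PP/S)\(NP\S))/S  lex  "found"
[6,7] PP  lex  "some"
[7,8] S\PP  lex  "idea"
[6,8] S  <  k=7
[5,8] (PP/S)\(NP\S)  >  k=6
[1,8] PP/S  <  k=5
[0,8] S  >  k=1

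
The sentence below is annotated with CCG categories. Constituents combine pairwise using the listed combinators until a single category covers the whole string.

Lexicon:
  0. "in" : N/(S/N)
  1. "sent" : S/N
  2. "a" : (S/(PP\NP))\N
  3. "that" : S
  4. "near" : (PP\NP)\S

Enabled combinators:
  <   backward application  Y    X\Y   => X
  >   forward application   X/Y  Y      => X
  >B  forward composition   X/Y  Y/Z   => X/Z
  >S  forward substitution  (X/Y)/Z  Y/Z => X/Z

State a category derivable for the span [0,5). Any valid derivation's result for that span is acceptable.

S

[0,5] S   >
  [0,3] S/(PP\NP)   <
    [0,2] N   >
      [0,1] "in" : N/(S/N)
      [1,2] "sent" : S/N
    [2,3] "a" : (S/(PP\NP))\N
  [3,5] PP\NP   <
    [3,4] "that" : S
    [4,5] "near" : (PP\NP)\S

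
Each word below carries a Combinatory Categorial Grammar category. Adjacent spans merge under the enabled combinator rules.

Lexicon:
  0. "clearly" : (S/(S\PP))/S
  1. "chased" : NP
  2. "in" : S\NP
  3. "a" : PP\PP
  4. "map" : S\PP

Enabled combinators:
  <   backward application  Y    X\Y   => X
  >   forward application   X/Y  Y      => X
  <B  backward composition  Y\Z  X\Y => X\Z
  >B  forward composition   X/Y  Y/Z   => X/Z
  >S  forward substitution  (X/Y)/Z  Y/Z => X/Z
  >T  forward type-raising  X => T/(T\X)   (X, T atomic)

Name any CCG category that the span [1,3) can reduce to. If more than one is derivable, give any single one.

S

[0,5] S   >
  [0,3] S/(S\PP)   >
    [0,1] "clearly" : (S/(S\PP))/S
    [1,3] S   <
      [1,2] "chased" : NP
      [2,3] "in" : S\NP
  [3,5] S\PP   <B
    [3,4] "a" : PP\PP
    [4,5] "map" : S\PP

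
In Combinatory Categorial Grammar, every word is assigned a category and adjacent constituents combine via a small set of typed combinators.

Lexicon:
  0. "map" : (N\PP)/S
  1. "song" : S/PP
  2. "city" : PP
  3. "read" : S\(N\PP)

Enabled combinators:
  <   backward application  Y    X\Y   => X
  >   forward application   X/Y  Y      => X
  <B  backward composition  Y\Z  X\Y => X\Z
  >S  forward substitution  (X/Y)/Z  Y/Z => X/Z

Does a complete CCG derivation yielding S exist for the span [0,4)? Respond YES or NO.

YES

[0,4] S   <
  [0,3] N\PP   >
    [0,1] "map" : (N\PP)/S
    [1,3] S   >
      [1,2] "song" : S/PP
      [2,3] "city" : PP
  [3,4] "read" : S\(N\PP)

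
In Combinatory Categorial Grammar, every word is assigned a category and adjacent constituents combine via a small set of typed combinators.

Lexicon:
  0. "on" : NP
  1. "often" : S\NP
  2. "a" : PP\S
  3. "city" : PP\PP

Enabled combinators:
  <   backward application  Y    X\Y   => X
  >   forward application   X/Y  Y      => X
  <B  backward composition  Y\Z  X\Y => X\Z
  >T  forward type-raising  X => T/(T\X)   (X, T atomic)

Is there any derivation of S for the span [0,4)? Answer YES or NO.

NO

NP S\NP PP\S PP\PP
CKY chart[0,4] = {N/(N\PP), NP/(NP\PP), PP, PP/(PP\PP), S/(S\PP)}; S ∉ chart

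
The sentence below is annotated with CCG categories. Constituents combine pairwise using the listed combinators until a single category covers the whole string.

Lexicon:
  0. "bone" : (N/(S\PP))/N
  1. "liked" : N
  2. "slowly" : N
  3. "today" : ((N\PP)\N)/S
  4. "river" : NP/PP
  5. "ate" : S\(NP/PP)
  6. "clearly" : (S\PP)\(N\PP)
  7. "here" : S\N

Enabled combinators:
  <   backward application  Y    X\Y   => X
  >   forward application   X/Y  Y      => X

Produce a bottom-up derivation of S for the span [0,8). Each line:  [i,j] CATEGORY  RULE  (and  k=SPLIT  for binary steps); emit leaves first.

[0,8] S   <
  [0,7] N   >
    [0,2] N/(S\PP)   >
      [0,1] "bone" : (N/(S\PP))/N
      [1,2] "liked" : N
    [2,7] S\PP   <
      [2,6] N\PP   <
        [2,3] "slowly" : N
        [3,6] (N\PP)\N   >
          [3,4] "today" : ((N\PP)\N)/S
          [4,6] S   <
            [4,5] "river" : NP/PP
            [5,6] "ate" : S\(NP/PP)
      [6,7] "clearly" : (S\PP)\(N\PP)
  [7,8] "here" : S\N

[0,1] (N/(S\PP))/N  lex  "bone"
[1,2] N  lex  "liked"
[0,2] N/(S\PP)  >  k=1
[2,3] N  lex  "slowly"
[3,4] ((N\PP)\N)/S  lex  "today"
[4,5] NP/PP  lex  "river"
[5,6] S\(NP/PP)  lex  "ate"
[4,6] S  <  k=5
[3,6] (N\PP)\N  >  k=4
[2,6] N\PP  <  k=3
[6,7] (S\PP)\(N\PP)  lex  "clearly"
[2,7] S\PP  <  k=6
[0,7] N  >  k=2
[7,8] S\N  lex  "here"
[0,8] S  <  k=7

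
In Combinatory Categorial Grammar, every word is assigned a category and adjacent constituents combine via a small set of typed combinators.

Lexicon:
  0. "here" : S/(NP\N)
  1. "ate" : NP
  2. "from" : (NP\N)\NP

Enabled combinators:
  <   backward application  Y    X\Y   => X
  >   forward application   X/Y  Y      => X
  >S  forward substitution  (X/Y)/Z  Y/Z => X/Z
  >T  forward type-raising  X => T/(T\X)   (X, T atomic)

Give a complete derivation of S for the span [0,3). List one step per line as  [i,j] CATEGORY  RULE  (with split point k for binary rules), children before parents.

[0,1] S/(NP\N)  lex  "here"
[1,2] NP  lex  "ate"
[2,3] (NP\N)\NP  lex  "from"
[1,3] NP\N  <  k=2
[0,3] S  >  k=1

[0,3] S   >
  [0,1] "here" : S/(NP\N)
  [1,3] NP\N   <
    [1,2] "ate" : NP
    [2,3] "from" : (NP\N)\NP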